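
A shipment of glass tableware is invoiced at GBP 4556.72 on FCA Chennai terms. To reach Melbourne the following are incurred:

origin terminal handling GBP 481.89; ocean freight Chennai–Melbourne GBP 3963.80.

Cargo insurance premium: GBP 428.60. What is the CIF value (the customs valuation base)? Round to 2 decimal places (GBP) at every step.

CIF value: GBP 9431.01

CIF = FCA price + pre-shipment costs + freight + insurance
CIF = 4556.72 + 481.89 + 3963.80 + 428.60 = 9431.01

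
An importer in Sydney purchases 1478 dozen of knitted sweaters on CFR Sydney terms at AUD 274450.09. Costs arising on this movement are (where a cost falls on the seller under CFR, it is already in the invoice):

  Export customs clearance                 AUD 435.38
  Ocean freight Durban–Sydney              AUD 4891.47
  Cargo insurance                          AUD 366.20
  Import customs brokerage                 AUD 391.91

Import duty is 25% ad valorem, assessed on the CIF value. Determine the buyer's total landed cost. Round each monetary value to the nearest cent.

Total landed cost: AUD 343912.27

CFR: the seller pays costs through ocean freight to the destination port, but not insurance.
Already in the invoice (seller's account under CFR): export clearance, freight — exclude.
CIF value = CFR price + insurance = 274450.09 + 366.20 = 274816.29
Import duty = 274816.29 × 25% = 68704.07
Buyer bears: insurance 366.20 + brokerage 391.91 + duty 68704.07 = 69462.18
Landed cost = invoice 274450.09 + 69462.18 = 343912.27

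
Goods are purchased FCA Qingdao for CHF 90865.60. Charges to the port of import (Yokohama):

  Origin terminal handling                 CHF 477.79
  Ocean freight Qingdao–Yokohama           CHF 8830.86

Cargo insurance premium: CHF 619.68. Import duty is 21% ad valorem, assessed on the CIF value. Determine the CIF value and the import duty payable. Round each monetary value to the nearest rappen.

CIF value: CHF 100793.93; import duty: CHF 21166.73

CIF = FCA price + pre-shipment costs + freight + insurance
CIF = 90865.60 + 477.79 + 8830.86 + 619.68 = 100793.93
Import duty = 100793.93 × 21% = 21166.73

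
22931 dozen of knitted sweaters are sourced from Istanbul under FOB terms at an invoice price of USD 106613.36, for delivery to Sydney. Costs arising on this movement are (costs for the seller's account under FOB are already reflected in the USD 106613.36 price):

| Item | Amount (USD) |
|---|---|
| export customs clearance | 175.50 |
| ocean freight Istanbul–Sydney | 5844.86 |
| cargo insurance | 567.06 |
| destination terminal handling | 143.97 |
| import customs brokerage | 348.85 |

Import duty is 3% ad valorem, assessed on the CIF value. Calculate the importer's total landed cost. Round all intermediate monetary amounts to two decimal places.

FOB: the seller bears costs until goods are on board at the origin port; the buyer bears freight, insurance and all costs thereafter.
Already in the invoice (seller's account under FOB): export clearance — exclude.
CIF value = FOB price + freight + insurance = 106613.36 + 5844.86 + 567.06 = 113025.28
Import duty = 113025.28 × 3% = 3390.76
Buyer bears: freight 5844.86 + insurance 567.06 + destination terminal 143.97 + brokerage 348.85 + duty 3390.76 = 10295.50
Landed cost = invoice 106613.36 + 10295.50 = 116908.86

Total landed cost: USD 116908.86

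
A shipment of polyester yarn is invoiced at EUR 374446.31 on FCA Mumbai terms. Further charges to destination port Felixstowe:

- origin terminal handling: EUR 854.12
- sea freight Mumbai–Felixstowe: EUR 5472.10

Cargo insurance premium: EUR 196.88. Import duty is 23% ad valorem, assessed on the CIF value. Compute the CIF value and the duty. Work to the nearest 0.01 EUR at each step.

CIF value: EUR 380969.41; import duty: EUR 87622.96

CIF = FCA price + pre-shipment costs + freight + insurance
CIF = 374446.31 + 854.12 + 5472.10 + 196.88 = 380969.41
Import duty = 380969.41 × 23% = 87622.96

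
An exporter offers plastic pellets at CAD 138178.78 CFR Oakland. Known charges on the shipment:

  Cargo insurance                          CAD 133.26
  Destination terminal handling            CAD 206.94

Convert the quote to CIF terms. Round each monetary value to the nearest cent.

Not relevant to the conversion: destination terminal — on the buyer under both terms; not part of either seller's price.
From CFR to CIF, the seller additionally bears: insurance.
CIF price = 138178.78 + 133.26 = 138312.04

CIF price: CAD 138312.04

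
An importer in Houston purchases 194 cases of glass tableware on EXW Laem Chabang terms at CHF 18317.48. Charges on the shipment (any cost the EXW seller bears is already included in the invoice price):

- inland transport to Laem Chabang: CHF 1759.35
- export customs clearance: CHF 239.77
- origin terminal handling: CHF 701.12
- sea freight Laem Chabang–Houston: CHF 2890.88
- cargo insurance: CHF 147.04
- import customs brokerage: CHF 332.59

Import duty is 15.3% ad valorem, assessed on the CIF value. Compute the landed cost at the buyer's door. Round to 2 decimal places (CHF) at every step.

EXW: the seller makes goods available at their premises; the buyer bears all onward costs.
CIF value = EXW price + inland to port + export clearance + origin terminal + freight + insurance = 18317.48 + 1759.35 + 239.77 + 701.12 + 2890.88 + 147.04 = 24055.64
Import duty = 24055.64 × 15.3% = 3680.51
Buyer bears: inland to port 1759.35 + export clearance 239.77 + origin terminal 701.12 + freight 2890.88 + insurance 147.04 + brokerage 332.59 + duty 3680.51 = 9751.26
Landed cost = invoice 18317.48 + 9751.26 = 28068.74

Total landed cost: CHF 28068.74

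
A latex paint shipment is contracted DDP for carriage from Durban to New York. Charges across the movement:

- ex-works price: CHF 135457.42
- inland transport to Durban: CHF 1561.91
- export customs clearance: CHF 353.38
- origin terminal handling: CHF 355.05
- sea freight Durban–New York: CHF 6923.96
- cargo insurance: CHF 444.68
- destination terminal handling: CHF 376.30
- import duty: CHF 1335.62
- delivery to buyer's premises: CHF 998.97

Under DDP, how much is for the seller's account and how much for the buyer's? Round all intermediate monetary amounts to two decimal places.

DDP: the seller bears all costs including import duty.
Seller's account: goods 135457.42 + inland to port 1561.91 + export clearance 353.38 + origin terminal 355.05 + freight 6923.96 + insurance 444.68 + destination terminal 376.30 + duty 1335.62 + delivery 998.97 = 147807.29
Buyer's account: 0.00

Seller: CHF 147807.29; buyer: CHF 0.00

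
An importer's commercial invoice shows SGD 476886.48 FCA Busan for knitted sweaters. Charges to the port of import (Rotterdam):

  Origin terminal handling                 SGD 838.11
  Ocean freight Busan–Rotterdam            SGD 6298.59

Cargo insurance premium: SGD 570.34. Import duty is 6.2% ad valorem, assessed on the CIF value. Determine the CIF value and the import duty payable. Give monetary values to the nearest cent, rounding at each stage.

CIF value: SGD 484593.52; import duty: SGD 30044.80

CIF = FCA price + pre-shipment costs + freight + insurance
CIF = 476886.48 + 838.11 + 6298.59 + 570.34 = 484593.52
Import duty = 484593.52 × 6.2% = 30044.80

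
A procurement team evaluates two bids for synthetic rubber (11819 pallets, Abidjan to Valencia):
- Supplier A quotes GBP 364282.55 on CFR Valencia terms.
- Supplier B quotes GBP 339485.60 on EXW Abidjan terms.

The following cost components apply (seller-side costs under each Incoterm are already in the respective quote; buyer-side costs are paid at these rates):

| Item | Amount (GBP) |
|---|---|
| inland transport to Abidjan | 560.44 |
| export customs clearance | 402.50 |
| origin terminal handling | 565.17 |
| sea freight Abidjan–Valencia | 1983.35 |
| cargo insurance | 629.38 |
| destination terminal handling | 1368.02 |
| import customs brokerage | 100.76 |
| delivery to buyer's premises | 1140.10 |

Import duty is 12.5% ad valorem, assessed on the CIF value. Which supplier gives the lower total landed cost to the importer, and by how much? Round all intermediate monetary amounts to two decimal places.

Supplier B is cheaper by GBP 23946.17

Supplier A (CFR):
CIF value = CFR price + insurance = 364282.55 + 629.38 = 364911.93
Import duty = 364911.93 × 12.5% = 45613.99
Buyer bears (A): 629.38 + 1368.02 + 100.76 + 1140.10 = 3238.26
Landed cost (A) = invoice 364282.55 + 3238.26 + duty 45613.99 = 413134.80
Supplier B (EXW):
CIF value = EXW price + inland to port + export clearance + origin terminal + freight + insurance = 339485.60 + 560.44 + 402.50 + 565.17 + 1983.35 + 629.38 = 343626.44
Import duty = 343626.44 × 12.5% = 42953.31
Buyer bears (B): 560.44 + 402.50 + 565.17 + 1983.35 + 629.38 + 1368.02 + 100.76 + 1140.10 = 6749.72
Landed cost (B) = invoice 339485.60 + 6749.72 + duty 42953.31 = 389188.63
Difference = |413134.80 − 389188.63| = 23946.17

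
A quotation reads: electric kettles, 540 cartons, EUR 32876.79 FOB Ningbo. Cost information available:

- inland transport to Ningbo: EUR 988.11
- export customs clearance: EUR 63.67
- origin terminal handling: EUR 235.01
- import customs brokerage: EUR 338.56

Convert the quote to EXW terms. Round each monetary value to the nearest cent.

EXW price: EUR 31590.00

Not relevant to the conversion: brokerage — on the buyer under both terms; not part of either seller's price.
From FOB to EXW, the seller no longer bears: inland to port, export clearance, origin terminal.
EXW price = 32876.79 − 988.11 − 63.67 − 235.01 = 31590.00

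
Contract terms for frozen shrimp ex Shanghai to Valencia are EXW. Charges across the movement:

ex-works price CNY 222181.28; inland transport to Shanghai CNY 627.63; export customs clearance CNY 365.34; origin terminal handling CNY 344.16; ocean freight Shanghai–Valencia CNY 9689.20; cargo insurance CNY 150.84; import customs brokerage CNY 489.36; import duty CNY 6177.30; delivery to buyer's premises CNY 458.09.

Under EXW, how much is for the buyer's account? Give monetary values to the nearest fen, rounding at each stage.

Buyer's account: CNY 18301.92

EXW: the seller makes goods available at their premises; the buyer bears all onward costs.
Seller's account: goods 222181.28 = 222181.28
Buyer's account: inland to port 627.63 + export clearance 365.34 + origin terminal 344.16 + freight 9689.20 + insurance 150.84 + brokerage 489.36 + duty 6177.30 + delivery 458.09 = 18301.92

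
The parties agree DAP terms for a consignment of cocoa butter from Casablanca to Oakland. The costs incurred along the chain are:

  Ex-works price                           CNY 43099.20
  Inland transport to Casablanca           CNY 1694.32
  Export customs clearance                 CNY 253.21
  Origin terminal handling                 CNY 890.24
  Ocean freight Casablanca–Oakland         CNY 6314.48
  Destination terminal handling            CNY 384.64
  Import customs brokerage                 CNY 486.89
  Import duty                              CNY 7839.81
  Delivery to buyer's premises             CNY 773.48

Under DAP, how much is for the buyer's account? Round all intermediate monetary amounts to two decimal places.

Buyer's account: CNY 8326.70

DAP: the seller bears all costs to the named destination except import duty and clearance.
Seller's account: goods 43099.20 + inland to port 1694.32 + export clearance 253.21 + origin terminal 890.24 + freight 6314.48 + destination terminal 384.64 + delivery 773.48 = 53409.57
Buyer's account: brokerage 486.89 + duty 7839.81 = 8326.70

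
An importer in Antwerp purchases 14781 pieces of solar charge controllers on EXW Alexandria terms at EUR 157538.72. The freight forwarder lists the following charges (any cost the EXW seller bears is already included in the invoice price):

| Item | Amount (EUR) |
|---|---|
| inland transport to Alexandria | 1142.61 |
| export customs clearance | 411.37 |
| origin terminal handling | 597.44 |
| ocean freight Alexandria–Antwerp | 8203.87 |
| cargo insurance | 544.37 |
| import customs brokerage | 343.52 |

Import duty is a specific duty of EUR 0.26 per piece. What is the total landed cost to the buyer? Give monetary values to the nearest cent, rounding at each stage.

EXW: the seller makes goods available at their premises; the buyer bears all onward costs.
CIF value = EXW price + inland to port + export clearance + origin terminal + freight + insurance = 157538.72 + 1142.61 + 411.37 + 597.44 + 8203.87 + 544.37 = 168438.38
Import duty = 14781 × 0.26 = 3843.06
Buyer bears: inland to port 1142.61 + export clearance 411.37 + origin terminal 597.44 + freight 8203.87 + insurance 544.37 + brokerage 343.52 + duty 3843.06 = 15086.24
Landed cost = invoice 157538.72 + 15086.24 = 172624.96

Total landed cost: EUR 172624.96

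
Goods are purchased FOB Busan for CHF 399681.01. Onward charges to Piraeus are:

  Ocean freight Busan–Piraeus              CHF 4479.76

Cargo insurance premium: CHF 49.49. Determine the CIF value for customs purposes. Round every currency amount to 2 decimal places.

CIF = FOB price + freight + insurance
CIF = 399681.01 + 4479.76 + 49.49 = 404210.26

CIF value: CHF 404210.26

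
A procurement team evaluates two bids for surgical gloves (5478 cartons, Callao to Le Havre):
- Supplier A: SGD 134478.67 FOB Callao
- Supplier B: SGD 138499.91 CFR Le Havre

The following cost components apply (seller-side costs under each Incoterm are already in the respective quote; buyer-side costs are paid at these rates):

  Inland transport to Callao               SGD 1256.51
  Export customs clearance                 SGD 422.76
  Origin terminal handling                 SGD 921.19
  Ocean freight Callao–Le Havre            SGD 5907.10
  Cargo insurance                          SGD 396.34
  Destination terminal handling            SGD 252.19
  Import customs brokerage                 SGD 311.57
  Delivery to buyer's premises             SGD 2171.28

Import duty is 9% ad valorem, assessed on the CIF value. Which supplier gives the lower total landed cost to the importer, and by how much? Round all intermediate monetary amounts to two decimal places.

Supplier B is cheaper by SGD 2055.59

Supplier A (FOB):
CIF value = FOB price + freight + insurance = 134478.67 + 5907.10 + 396.34 = 140782.11
Import duty = 140782.11 × 9% = 12670.39
Buyer bears (A): 5907.10 + 396.34 + 252.19 + 311.57 + 2171.28 = 9038.48
Landed cost (A) = invoice 134478.67 + 9038.48 + duty 12670.39 = 156187.54
Supplier B (CFR):
CIF value = CFR price + insurance = 138499.91 + 396.34 = 138896.25
Import duty = 138896.25 × 9% = 12500.66
Buyer bears (B): 396.34 + 252.19 + 311.57 + 2171.28 = 3131.38
Landed cost (B) = invoice 138499.91 + 3131.38 + duty 12500.66 = 154131.95
Difference = |156187.54 − 154131.95| = 2055.59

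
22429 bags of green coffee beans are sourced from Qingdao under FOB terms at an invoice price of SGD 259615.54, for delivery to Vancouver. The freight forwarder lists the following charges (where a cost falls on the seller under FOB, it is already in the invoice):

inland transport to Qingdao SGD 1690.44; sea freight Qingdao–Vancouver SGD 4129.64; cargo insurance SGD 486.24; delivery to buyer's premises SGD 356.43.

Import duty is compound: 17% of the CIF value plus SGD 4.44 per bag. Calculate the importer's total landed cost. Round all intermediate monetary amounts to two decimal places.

FOB: the seller bears costs until goods are on board at the origin port; the buyer bears freight, insurance and all costs thereafter.
Already in the invoice (seller's account under FOB): inland to port — exclude.
CIF value = FOB price + freight + insurance = 259615.54 + 4129.64 + 486.24 = 264231.42
Ad valorem component: 264231.42 × 17% = 44919.34
Specific component: 22429 × 4.44 = 99584.76
Import duty = 44919.34 + 99584.76 = 144504.10
Buyer bears: freight 4129.64 + insurance 486.24 + delivery 356.43 + duty 144504.10 = 149476.41
Landed cost = invoice 259615.54 + 149476.41 = 409091.95

Total landed cost: SGD 409091.95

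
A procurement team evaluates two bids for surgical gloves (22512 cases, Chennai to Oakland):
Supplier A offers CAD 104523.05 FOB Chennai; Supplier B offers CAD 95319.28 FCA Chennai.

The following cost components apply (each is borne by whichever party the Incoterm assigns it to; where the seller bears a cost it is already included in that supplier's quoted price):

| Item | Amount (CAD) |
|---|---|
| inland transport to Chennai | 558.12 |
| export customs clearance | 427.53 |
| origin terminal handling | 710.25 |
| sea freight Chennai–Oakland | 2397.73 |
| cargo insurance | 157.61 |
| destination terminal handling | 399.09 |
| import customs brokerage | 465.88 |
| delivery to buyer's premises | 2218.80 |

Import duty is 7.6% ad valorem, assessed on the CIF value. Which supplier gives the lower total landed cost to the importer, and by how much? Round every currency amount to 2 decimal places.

Supplier A (FOB):
CIF value = FOB price + freight + insurance = 104523.05 + 2397.73 + 157.61 = 107078.39
Import duty = 107078.39 × 7.6% = 8137.96
Buyer bears (A): 2397.73 + 157.61 + 399.09 + 465.88 + 2218.80 = 5639.11
Landed cost (A) = invoice 104523.05 + 5639.11 + duty 8137.96 = 118300.12
Supplier B (FCA):
CIF value = FCA price + origin terminal + freight + insurance = 95319.28 + 710.25 + 2397.73 + 157.61 = 98584.87
Import duty = 98584.87 × 7.6% = 7492.45
Buyer bears (B): 710.25 + 2397.73 + 157.61 + 399.09 + 465.88 + 2218.80 = 6349.36
Landed cost (B) = invoice 95319.28 + 6349.36 + duty 7492.45 = 109161.09
Difference = |118300.12 − 109161.09| = 9139.03

Supplier B is cheaper by CAD 9139.03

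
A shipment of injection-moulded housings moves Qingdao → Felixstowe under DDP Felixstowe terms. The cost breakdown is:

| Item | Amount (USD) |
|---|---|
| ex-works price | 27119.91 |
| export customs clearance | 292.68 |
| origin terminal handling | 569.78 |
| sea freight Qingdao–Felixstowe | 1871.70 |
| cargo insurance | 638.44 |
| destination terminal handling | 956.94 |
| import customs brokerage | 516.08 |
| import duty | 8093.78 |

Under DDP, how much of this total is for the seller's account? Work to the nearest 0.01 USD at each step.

Seller's account: USD 40059.31

DDP: the seller bears all costs including import duty.
Seller's account: goods 27119.91 + export clearance 292.68 + origin terminal 569.78 + freight 1871.70 + insurance 638.44 + destination terminal 956.94 + brokerage 516.08 + duty 8093.78 = 40059.31
Buyer's account: 0.00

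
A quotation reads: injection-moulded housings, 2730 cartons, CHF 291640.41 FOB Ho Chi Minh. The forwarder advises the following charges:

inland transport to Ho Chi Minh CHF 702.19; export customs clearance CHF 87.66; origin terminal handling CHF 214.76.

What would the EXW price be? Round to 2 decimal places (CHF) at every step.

From FOB to EXW, the seller no longer bears: inland to port, export clearance, origin terminal.
EXW price = 291640.41 − 702.19 − 87.66 − 214.76 = 290635.80

EXW price: CHF 290635.80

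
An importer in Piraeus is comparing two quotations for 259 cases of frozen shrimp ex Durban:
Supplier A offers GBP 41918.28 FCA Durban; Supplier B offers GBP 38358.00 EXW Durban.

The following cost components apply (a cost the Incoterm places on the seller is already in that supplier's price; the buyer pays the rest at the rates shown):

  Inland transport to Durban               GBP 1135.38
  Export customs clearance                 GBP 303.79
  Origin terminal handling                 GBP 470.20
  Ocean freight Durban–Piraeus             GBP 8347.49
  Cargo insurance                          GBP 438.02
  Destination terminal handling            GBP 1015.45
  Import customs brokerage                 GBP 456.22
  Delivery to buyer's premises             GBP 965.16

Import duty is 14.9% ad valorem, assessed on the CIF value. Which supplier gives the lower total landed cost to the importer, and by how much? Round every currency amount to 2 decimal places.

Supplier B is cheaper by GBP 2437.15

Supplier A (FCA):
CIF value = FCA price + origin terminal + freight + insurance = 41918.28 + 470.20 + 8347.49 + 438.02 = 51173.99
Import duty = 51173.99 × 14.9% = 7624.92
Buyer bears (A): 470.20 + 8347.49 + 438.02 + 1015.45 + 456.22 + 965.16 = 11692.54
Landed cost (A) = invoice 41918.28 + 11692.54 + duty 7624.92 = 61235.74
Supplier B (EXW):
CIF value = EXW price + inland to port + export clearance + origin terminal + freight + insurance = 38358.00 + 1135.38 + 303.79 + 470.20 + 8347.49 + 438.02 = 49052.88
Import duty = 49052.88 × 14.9% = 7308.88
Buyer bears (B): 1135.38 + 303.79 + 470.20 + 8347.49 + 438.02 + 1015.45 + 456.22 + 965.16 = 13131.71
Landed cost (B) = invoice 38358.00 + 13131.71 + duty 7308.88 = 58798.59
Difference = |61235.74 − 58798.59| = 2437.15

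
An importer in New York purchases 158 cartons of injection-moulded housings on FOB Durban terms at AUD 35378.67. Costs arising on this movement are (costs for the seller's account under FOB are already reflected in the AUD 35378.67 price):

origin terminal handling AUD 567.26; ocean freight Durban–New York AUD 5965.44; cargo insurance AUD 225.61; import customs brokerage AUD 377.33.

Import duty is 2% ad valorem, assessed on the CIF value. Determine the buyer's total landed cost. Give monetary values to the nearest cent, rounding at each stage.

FOB: the seller bears costs until goods are on board at the origin port; the buyer bears freight, insurance and all costs thereafter.
Already in the invoice (seller's account under FOB): origin terminal — exclude.
CIF value = FOB price + freight + insurance = 35378.67 + 5965.44 + 225.61 = 41569.72
Import duty = 41569.72 × 2% = 831.39
Buyer bears: freight 5965.44 + insurance 225.61 + brokerage 377.33 + duty 831.39 = 7399.77
Landed cost = invoice 35378.67 + 7399.77 = 42778.44

Total landed cost: AUD 42778.44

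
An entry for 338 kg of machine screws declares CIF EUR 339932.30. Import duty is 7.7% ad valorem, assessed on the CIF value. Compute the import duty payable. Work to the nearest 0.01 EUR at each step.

Import duty: EUR 26174.79

Import duty = 339932.30 × 7.7% = 26174.79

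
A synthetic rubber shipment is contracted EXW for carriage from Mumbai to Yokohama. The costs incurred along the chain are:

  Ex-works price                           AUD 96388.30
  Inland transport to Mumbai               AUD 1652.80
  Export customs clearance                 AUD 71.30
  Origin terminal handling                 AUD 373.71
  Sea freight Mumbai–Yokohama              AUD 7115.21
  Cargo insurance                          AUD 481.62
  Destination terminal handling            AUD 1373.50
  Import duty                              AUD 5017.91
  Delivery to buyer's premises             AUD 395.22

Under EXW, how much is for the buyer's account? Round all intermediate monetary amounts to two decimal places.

EXW: the seller makes goods available at their premises; the buyer bears all onward costs.
Seller's account: goods 96388.30 = 96388.30
Buyer's account: inland to port 1652.80 + export clearance 71.30 + origin terminal 373.71 + freight 7115.21 + insurance 481.62 + destination terminal 1373.50 + duty 5017.91 + delivery 395.22 = 16481.27

Buyer's account: AUD 16481.27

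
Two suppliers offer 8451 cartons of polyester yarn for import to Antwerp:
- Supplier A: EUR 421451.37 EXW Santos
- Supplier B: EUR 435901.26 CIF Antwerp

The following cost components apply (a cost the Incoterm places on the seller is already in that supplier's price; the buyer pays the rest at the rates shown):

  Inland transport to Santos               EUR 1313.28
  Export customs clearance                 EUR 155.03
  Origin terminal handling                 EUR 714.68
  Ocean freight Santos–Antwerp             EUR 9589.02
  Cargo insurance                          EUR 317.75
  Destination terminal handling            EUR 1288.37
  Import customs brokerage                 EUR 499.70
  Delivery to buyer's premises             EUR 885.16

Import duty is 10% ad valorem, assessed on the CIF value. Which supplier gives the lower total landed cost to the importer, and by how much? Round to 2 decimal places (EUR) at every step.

Supplier A (EXW):
CIF value = EXW price + inland to port + export clearance + origin terminal + freight + insurance = 421451.37 + 1313.28 + 155.03 + 714.68 + 9589.02 + 317.75 = 433541.13
Import duty = 433541.13 × 10% = 43354.11
Buyer bears (A): 1313.28 + 155.03 + 714.68 + 9589.02 + 317.75 + 1288.37 + 499.70 + 885.16 = 14762.99
Landed cost (A) = invoice 421451.37 + 14762.99 + duty 43354.11 = 479568.47
Supplier B (CIF):
The CIF price already equals the CIF value: 435901.26
Import duty = 435901.26 × 10% = 43590.13
Buyer bears (B): 1288.37 + 499.70 + 885.16 = 2673.23
Landed cost (B) = invoice 435901.26 + 2673.23 + duty 43590.13 = 482164.62
Difference = |479568.47 − 482164.62| = 2596.15

Supplier A is cheaper by EUR 2596.15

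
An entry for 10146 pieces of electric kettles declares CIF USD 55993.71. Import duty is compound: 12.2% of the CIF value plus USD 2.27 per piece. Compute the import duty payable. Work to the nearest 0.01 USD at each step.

Ad valorem component: 55993.71 × 12.2% = 6831.23
Specific component: 10146 × 2.27 = 23031.42
Import duty = 6831.23 + 23031.42 = 29862.65

Import duty: USD 29862.65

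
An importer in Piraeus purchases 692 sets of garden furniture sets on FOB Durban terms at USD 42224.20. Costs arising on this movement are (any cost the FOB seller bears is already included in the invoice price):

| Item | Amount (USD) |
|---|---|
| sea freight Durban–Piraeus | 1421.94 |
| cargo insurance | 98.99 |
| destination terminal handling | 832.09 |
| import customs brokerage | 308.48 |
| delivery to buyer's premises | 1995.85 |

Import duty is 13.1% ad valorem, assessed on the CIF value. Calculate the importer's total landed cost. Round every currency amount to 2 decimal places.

FOB: the seller bears costs until goods are on board at the origin port; the buyer bears freight, insurance and all costs thereafter.
CIF value = FOB price + freight + insurance = 42224.20 + 1421.94 + 98.99 = 43745.13
Import duty = 43745.13 × 13.1% = 5730.61
Buyer bears: freight 1421.94 + insurance 98.99 + destination terminal 832.09 + brokerage 308.48 + delivery 1995.85 + duty 5730.61 = 10387.96
Landed cost = invoice 42224.20 + 10387.96 = 52612.16

Total landed cost: USD 52612.16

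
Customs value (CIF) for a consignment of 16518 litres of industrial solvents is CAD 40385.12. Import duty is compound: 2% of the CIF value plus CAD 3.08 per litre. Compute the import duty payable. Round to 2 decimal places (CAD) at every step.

Import duty: CAD 51683.14

Ad valorem component: 40385.12 × 2% = 807.70
Specific component: 16518 × 3.08 = 50875.44
Import duty = 807.70 + 50875.44 = 51683.14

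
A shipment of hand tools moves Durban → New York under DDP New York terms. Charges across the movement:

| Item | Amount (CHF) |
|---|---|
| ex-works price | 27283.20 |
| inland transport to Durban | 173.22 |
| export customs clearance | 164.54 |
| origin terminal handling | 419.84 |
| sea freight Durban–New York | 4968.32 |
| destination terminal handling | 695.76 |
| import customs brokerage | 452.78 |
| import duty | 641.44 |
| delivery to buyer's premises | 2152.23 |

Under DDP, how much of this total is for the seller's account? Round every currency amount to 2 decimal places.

DDP: the seller bears all costs including import duty.
Seller's account: goods 27283.20 + inland to port 173.22 + export clearance 164.54 + origin terminal 419.84 + freight 4968.32 + destination terminal 695.76 + brokerage 452.78 + duty 641.44 + delivery 2152.23 = 36951.33
Buyer's account: 0.00

Seller's account: CHF 36951.33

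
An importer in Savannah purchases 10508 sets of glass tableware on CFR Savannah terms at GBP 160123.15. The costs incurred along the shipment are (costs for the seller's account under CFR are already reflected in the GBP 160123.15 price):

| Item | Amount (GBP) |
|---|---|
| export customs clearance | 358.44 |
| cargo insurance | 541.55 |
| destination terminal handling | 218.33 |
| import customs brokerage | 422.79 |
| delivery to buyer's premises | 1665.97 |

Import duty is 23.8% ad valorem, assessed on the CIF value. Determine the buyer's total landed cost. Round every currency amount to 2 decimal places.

CFR: the seller pays costs through ocean freight to the destination port, but not insurance.
Already in the invoice (seller's account under CFR): export clearance — exclude.
CIF value = CFR price + insurance = 160123.15 + 541.55 = 160664.70
Import duty = 160664.70 × 23.8% = 38238.20
Buyer bears: insurance 541.55 + destination terminal 218.33 + brokerage 422.79 + delivery 1665.97 + duty 38238.20 = 41086.84
Landed cost = invoice 160123.15 + 41086.84 = 201209.99

Total landed cost: GBP 201209.99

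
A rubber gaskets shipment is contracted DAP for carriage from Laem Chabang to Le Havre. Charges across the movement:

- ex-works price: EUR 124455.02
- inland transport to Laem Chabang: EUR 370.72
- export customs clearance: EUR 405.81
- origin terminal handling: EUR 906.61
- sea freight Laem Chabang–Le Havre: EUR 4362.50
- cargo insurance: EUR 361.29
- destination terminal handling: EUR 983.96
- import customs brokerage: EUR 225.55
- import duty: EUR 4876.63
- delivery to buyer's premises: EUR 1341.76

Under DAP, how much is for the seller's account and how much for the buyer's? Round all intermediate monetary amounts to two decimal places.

Seller: EUR 133187.67; buyer: EUR 5102.18

DAP: the seller bears all costs to the named destination except import duty and clearance.
Seller's account: goods 124455.02 + inland to port 370.72 + export clearance 405.81 + origin terminal 906.61 + freight 4362.50 + insurance 361.29 + destination terminal 983.96 + delivery 1341.76 = 133187.67
Buyer's account: brokerage 225.55 + duty 4876.63 = 5102.18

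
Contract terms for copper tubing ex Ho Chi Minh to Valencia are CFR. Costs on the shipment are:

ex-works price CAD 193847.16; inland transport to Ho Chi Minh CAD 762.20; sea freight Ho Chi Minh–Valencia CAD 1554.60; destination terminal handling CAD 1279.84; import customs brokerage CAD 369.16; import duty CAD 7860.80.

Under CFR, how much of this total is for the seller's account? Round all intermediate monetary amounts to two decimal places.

Seller's account: CAD 196163.96

CFR: the seller pays costs through ocean freight to the destination port, but not insurance.
Seller's account: goods 193847.16 + inland to port 762.20 + freight 1554.60 = 196163.96
Buyer's account: destination terminal 1279.84 + brokerage 369.16 + duty 7860.80 = 9509.80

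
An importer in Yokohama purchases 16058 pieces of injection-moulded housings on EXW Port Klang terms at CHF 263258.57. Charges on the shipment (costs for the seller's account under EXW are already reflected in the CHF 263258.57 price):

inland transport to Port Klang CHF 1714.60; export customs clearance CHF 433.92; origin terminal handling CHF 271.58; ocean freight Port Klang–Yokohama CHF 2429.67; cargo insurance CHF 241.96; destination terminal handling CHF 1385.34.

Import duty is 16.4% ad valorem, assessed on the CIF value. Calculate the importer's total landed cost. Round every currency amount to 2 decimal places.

Total landed cost: CHF 313745.09

EXW: the seller makes goods available at their premises; the buyer bears all onward costs.
CIF value = EXW price + inland to port + export clearance + origin terminal + freight + insurance = 263258.57 + 1714.60 + 433.92 + 271.58 + 2429.67 + 241.96 = 268350.30
Import duty = 268350.30 × 16.4% = 44009.45
Buyer bears: inland to port 1714.60 + export clearance 433.92 + origin terminal 271.58 + freight 2429.67 + insurance 241.96 + destination terminal 1385.34 + duty 44009.45 = 50486.52
Landed cost = invoice 263258.57 + 50486.52 = 313745.09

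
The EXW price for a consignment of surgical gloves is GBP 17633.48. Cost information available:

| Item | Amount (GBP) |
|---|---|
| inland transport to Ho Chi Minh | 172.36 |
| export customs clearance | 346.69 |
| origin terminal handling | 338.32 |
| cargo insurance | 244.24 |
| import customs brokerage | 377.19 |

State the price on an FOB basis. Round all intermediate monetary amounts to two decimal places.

Not relevant to the conversion: insurance, brokerage — on the buyer under both terms; not part of either seller's price.
From EXW to FOB, the seller additionally bears: inland to port, export clearance, origin terminal.
FOB price = 17633.48 + 172.36 + 346.69 + 338.32 = 18490.85

FOB price: GBP 18490.85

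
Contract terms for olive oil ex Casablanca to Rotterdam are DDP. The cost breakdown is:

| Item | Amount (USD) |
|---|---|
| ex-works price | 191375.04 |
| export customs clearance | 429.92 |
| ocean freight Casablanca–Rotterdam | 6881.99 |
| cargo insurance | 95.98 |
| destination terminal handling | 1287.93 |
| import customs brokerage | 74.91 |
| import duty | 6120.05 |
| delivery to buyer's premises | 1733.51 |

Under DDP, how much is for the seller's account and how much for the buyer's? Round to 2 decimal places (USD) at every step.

DDP: the seller bears all costs including import duty.
Seller's account: goods 191375.04 + export clearance 429.92 + freight 6881.99 + insurance 95.98 + destination terminal 1287.93 + brokerage 74.91 + duty 6120.05 + delivery 1733.51 = 207999.33
Buyer's account: 0.00

Seller: USD 207999.33; buyer: USD 0.00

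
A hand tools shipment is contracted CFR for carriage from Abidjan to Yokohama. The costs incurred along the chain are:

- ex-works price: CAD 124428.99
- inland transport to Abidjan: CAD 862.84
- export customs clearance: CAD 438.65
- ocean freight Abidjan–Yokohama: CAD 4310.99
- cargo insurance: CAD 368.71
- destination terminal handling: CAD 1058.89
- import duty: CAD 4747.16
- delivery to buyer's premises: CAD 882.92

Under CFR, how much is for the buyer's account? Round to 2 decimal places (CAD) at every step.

CFR: the seller pays costs through ocean freight to the destination port, but not insurance.
Seller's account: goods 124428.99 + inland to port 862.84 + export clearance 438.65 + freight 4310.99 = 130041.47
Buyer's account: insurance 368.71 + destination terminal 1058.89 + duty 4747.16 + delivery 882.92 = 7057.68

Buyer's account: CAD 7057.68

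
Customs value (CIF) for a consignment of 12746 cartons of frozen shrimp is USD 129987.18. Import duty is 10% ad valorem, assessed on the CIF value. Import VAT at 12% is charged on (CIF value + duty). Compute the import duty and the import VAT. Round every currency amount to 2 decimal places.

Import duty: USD 12998.72; import VAT: USD 17158.31

Import duty = 129987.18 × 10% = 12998.72
VAT base = CIF + duty = 129987.18 + 12998.72 = 142985.90
Import VAT = 142985.90 × 12% = 17158.31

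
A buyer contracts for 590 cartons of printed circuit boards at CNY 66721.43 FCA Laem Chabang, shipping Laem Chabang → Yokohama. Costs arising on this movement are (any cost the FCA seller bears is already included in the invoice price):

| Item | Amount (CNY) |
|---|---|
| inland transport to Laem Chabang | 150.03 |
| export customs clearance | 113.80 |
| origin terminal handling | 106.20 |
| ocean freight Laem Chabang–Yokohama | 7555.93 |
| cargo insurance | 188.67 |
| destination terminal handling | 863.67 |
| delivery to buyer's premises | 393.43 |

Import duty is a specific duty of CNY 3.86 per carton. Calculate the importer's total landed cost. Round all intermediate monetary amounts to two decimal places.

FCA: the seller delivers export-cleared goods to the carrier; the buyer bears costs from that point.
Already in the invoice (seller's account under FCA): inland to port, export clearance — exclude.
CIF value = FCA price + origin terminal + freight + insurance = 66721.43 + 106.20 + 7555.93 + 188.67 = 74572.23
Import duty = 590 × 3.86 = 2277.40
Buyer bears: origin terminal 106.20 + freight 7555.93 + insurance 188.67 + destination terminal 863.67 + delivery 393.43 + duty 2277.40 = 11385.30
Landed cost = invoice 66721.43 + 11385.30 = 78106.73

Total landed cost: CNY 78106.73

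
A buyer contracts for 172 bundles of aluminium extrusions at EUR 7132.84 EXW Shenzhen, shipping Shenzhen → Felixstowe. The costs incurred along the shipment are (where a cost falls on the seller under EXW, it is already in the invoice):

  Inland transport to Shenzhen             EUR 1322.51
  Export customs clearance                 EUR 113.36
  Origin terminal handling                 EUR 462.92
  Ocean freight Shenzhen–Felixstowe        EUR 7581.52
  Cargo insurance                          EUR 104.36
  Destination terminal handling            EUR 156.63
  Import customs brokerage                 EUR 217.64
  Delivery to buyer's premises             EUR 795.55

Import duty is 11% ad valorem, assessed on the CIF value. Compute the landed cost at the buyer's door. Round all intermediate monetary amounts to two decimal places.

Total landed cost: EUR 19726.26

EXW: the seller makes goods available at their premises; the buyer bears all onward costs.
CIF value = EXW price + inland to port + export clearance + origin terminal + freight + insurance = 7132.84 + 1322.51 + 113.36 + 462.92 + 7581.52 + 104.36 = 16717.51
Import duty = 16717.51 × 11% = 1838.93
Buyer bears: inland to port 1322.51 + export clearance 113.36 + origin terminal 462.92 + freight 7581.52 + insurance 104.36 + destination terminal 156.63 + brokerage 217.64 + delivery 795.55 + duty 1838.93 = 12593.42
Landed cost = invoice 7132.84 + 12593.42 = 19726.26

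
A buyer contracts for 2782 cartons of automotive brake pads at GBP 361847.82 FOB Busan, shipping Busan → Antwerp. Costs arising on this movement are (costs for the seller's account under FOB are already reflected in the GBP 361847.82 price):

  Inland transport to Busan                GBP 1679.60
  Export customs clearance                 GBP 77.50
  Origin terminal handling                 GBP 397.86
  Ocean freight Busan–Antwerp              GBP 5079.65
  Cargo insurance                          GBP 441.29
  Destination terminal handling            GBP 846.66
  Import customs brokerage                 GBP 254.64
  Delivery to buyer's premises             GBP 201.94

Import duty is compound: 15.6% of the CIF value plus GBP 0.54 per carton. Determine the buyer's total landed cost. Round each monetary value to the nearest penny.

FOB: the seller bears costs until goods are on board at the origin port; the buyer bears freight, insurance and all costs thereafter.
Already in the invoice (seller's account under FOB): inland to port, export clearance, origin terminal — exclude.
CIF value = FOB price + freight + insurance = 361847.82 + 5079.65 + 441.29 = 367368.76
Ad valorem component: 367368.76 × 15.6% = 57309.53
Specific component: 2782 × 0.54 = 1502.28
Import duty = 57309.53 + 1502.28 = 58811.81
Buyer bears: freight 5079.65 + insurance 441.29 + destination terminal 846.66 + brokerage 254.64 + delivery 201.94 + duty 58811.81 = 65635.99
Landed cost = invoice 361847.82 + 65635.99 = 427483.81

Total landed cost: GBP 427483.81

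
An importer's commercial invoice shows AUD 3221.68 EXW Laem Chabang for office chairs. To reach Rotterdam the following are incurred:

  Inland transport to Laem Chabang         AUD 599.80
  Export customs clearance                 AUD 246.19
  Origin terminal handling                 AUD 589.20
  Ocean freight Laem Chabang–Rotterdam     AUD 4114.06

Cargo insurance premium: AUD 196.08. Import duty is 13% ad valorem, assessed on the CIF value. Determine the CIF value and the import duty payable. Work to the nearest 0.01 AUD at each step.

CIF = EXW price + pre-shipment costs + freight + insurance
CIF = 3221.68 + 599.80 + 246.19 + 589.20 + 4114.06 + 196.08 = 8967.01
Import duty = 8967.01 × 13% = 1165.71

CIF value: AUD 8967.01; import duty: AUD 1165.71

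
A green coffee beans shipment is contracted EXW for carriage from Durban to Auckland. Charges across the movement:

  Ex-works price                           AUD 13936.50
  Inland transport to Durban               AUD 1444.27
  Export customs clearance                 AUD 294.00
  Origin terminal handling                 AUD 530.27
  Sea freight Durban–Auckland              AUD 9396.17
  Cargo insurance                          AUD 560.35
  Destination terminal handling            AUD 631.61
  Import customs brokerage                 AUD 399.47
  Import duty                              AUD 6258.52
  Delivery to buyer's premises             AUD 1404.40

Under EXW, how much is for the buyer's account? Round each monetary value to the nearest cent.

Buyer's account: AUD 20919.06

EXW: the seller makes goods available at their premises; the buyer bears all onward costs.
Seller's account: goods 13936.50 = 13936.50
Buyer's account: inland to port 1444.27 + export clearance 294.00 + origin terminal 530.27 + freight 9396.17 + insurance 560.35 + destination terminal 631.61 + brokerage 399.47 + duty 6258.52 + delivery 1404.40 = 20919.06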